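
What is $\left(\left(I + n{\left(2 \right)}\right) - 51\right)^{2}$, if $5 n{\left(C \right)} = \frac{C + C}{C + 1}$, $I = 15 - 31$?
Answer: $\frac{1002001}{225} \approx 4453.3$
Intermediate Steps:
$I = -16$ ($I = 15 - 31 = -16$)
$n{\left(C \right)} = \frac{2 C}{5 \left(1 + C\right)}$ ($n{\left(C \right)} = \frac{\left(C + C\right) \frac{1}{C + 1}}{5} = \frac{2 C \frac{1}{1 + C}}{5} = \frac{2 C}{5 \left(1 + C\right)}$)
$\left(\left(I + n{\left(2 \right)}\right) - 51\right)^{2} = \left(\left(-16 + \frac{2}{5} \cdot 2 \frac{1}{1 + 2}\right) - 51\right)^{2} = \left(\left(-16 + \frac{2}{5} \cdot 2 \cdot \frac{1}{3}\right) - 51\right)^{2} = \left(\left(-16 + \frac{4}{15}\right) - 51\right)^{2} = \left(- \frac{236}{15} - 51\right)^{2} = \left(- \frac{1001}{15}\right)^{2} = \frac{1002001}{225}$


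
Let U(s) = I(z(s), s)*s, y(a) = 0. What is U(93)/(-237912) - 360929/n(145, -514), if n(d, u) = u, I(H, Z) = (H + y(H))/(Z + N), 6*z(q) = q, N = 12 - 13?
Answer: 2633326187295/3750127552 ≈ 702.20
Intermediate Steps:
N = -1
z(q) = q/6
I(H, Z) = H/(-1 + Z) (I(H, Z) = (H + 0)/(Z - 1) = H/(-1 + Z))
U(s) = s**2/(6*(-1 + s)) (U(s) = ((s/6)/(-1 + s))*s = (s/(6*(-1 + s)))*s = s**2/(6*(-1 + s)))
U(93)/(-237912) - 360929/n(145, -514) = ((1/6)*93**2/(-1 + 93))/(-237912) - 360929/(-514) = ((1/6)*8649/92)*(-1/237912) - 360929*(-1/514) = ((1/6)*8649*(1/92))*(-1/237912) + 360929/514 = (2883/184)*(-1/237912) + 360929/514 = -961/14591936 + 360929/514 = 2633326187295/3750127552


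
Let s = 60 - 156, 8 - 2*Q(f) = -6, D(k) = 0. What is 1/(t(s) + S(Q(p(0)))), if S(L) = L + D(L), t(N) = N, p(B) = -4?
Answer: -1/89 ≈ -0.011236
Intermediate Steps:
Q(f) = 7 (Q(f) = 4 - 1/2*(-6) = 4 + 3 = 7)
s = -96
S(L) = L (S(L) = L + 0 = L)
1/(t(s) + S(Q(p(0)))) = 1/(-96 + 7) = 1/(-89) = -1/89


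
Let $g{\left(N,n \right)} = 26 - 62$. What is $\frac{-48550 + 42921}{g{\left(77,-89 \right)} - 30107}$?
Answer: $\frac{5629}{30143} \approx 0.18674$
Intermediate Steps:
$g{\left(N,n \right)} = -36$ ($g{\left(N,n \right)} = 26 - 62 = -36$)
$\frac{-48550 + 42921}{g{\left(77,-89 \right)} - 30107} = \frac{-48550 + 42921}{-36 - 30107} = - \frac{5629}{-30143} = \left(-5629\right) \left(- \frac{1}{30143}\right) = \frac{5629}{30143}$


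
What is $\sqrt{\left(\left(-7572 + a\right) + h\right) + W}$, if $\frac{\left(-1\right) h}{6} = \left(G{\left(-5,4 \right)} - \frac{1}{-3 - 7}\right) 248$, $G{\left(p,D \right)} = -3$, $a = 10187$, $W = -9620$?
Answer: $\frac{i \sqrt{67245}}{5} \approx 51.863 i$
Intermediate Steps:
$h = \frac{21576}{5}$ ($h = - 6 \left(-3 - \frac{1}{-3 - 7}\right) 248 = - 6 \left(-3 - \frac{1}{-10}\right) 248 = - 6 \left(-3 - - \frac{1}{10}\right) 248 = - 6 \left(-3 + \frac{1}{10}\right) 248 = - 6 \left(\left(- \frac{29}{10}\right) 248\right) = \left(-6\right) \left(- \frac{3596}{5}\right) = \frac{21576}{5} \approx 4315.2$)
$\sqrt{\left(\left(-7572 + a\right) + h\right) + W} = \sqrt{\left(\left(-7572 + 10187\right) + \frac{21576}{5}\right) - 9620} = \sqrt{\left(2615 + \frac{21576}{5}\right) - 9620} = \sqrt{\frac{34651}{5} - 9620} = \sqrt{- \frac{13449}{5}} = \frac{i \sqrt{67245}}{5}$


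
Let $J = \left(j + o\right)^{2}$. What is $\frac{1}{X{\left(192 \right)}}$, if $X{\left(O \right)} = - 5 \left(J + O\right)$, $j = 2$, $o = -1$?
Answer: $- \frac{1}{965} \approx -0.0010363$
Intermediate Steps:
$J = 1$ ($J = \left(2 - 1\right)^{2} = 1^{2} = 1$)
$X{\left(O \right)} = -5 - 5 O$ ($X{\left(O \right)} = - 5 \left(1 + O\right) = -5 - 5 O$)
$\frac{1}{X{\left(192 \right)}} = \frac{1}{-5 - 960} = \frac{1}{-965} = - \frac{1}{965}$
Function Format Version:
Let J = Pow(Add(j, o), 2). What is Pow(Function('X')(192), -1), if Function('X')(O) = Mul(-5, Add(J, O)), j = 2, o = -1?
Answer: Rational(-1, 965) ≈ -0.0010363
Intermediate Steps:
J = 1 (J = Pow(Add(2, -1), 2) = Pow(1, 2) = 1)
Function('X')(O) = Add(-5, Mul(-5, O)) (Function('X')(O) = Mul(-5, Add(1, O)) = Add(-5, Mul(-5, O)))
Pow(Function('X')(192), -1) = Pow(Add(-5, Mul(-5, 192)), -1) = Pow(Add(-5, -960), -1) = Pow(-965, -1) = Rational(-1, 965)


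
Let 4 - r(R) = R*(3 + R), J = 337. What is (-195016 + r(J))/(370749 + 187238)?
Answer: -309592/557987 ≈ -0.55484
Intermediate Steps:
r(R) = 4 - R*(3 + R)
(-195016 + r(J))/(370749 + 187238) = (-195016 + (4 - 1*337² - 3*337))/(370749 + 187238) = (-195016 + (4 - 1*113569 - 1011))/557987 = (-195016 + (4 - 113569 - 1011))*(1/557987) = (-195016 - 114576)*(1/557987) = -309592*1/557987 = -309592/557987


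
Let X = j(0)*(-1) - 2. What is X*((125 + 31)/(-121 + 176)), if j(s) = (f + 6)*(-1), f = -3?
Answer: 156/55 ≈ 2.8364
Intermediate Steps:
j(s) = -3 (j(s) = (-3 + 6)*(-1) = 3*(-1) = -3)
X = 1 (X = -3*(-1) - 2 = 3 - 2 = 1)
X*((125 + 31)/(-121 + 176)) = 1*((125 + 31)/(-121 + 176)) = 1*(156/55) = 156/55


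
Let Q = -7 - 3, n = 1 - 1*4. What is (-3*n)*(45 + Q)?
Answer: 315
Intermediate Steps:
n = -3 (n = 1 - 4 = -3)
Q = -10
(-3*n)*(45 + Q) = (-3*(-3))*(45 - 10) = 9*35 = 315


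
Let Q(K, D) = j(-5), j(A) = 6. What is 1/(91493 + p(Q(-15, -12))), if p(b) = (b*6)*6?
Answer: 1/91709 ≈ 1.0904e-5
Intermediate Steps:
Q(K, D) = 6
p(b) = 36*b (p(b) = (6*b)*6 = 36*b)
1/(91493 + p(Q(-15, -12))) = 1/(91493 + 36*6) = 1/(91493 + 216) = 1/91709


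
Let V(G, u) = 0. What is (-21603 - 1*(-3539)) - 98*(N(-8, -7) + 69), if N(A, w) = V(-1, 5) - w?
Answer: -25512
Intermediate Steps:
N(A, w) = -w (N(A, w) = 0 - w = -w)
(-21603 - 1*(-3539)) - 98*(N(-8, -7) + 69) = (-21603 - 1*(-3539)) - 98*(-1*(-7) + 69) = (-21603 + 3539) - 98*(7 + 69) = -18064 - 98*76 = -18064 - 7448 = -25512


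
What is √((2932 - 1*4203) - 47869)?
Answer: 6*I*√1365 ≈ 221.68*I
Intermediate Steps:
√((2932 - 1*4203) - 47869) = √((2932 - 4203) - 47869) = √(-1271 - 47869) = √(-49140) = 6*I*√1365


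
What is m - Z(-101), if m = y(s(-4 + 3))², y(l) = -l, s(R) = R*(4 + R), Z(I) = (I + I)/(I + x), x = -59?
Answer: 619/80 ≈ 7.7375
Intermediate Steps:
Z(I) = 2*I/(-59 + I) (Z(I) = (I + I)/(I - 59) = (2*I)/(-59 + I) = 2*I/(-59 + I))
m = 9 (m = (-(-4 + 3)*(4 + (-4 + 3)))² = (-(-1)*(4 - 1))² = (-(-1)*3)² = (-1*(-3))² = 3² = 9)
m - Z(-101) = 9 - 2*(-101)/(-59 - 101) = 9 - 2*(-101)/(-160) = 9 - 2*(-101)*(-1)/160 = 9 - 1*101/80 = 9 - 101/80 = 619/80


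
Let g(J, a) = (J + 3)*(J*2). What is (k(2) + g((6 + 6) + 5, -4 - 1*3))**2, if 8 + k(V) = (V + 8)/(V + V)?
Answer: 1819801/4 ≈ 4.5495e+5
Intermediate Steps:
g(J, a) = 2*J*(3 + J) (g(J, a) = (3 + J)*(2*J) = 2*J*(3 + J))
k(V) = -8 + (8 + V)/(2*V) (k(V) = -8 + (V + 8)/(V + V) = -8 + (8 + V)/((2*V)) = -8 + (8 + V)*(1/(2*V)) = -8 + (8 + V)/(2*V))
(k(2) + g((6 + 6) + 5, -4 - 1*3))**2 = ((-15/2 + 4/2) + 2*((6 + 6) + 5)*(3 + ((6 + 6) + 5)))**2 = ((-15/2 + 4*(1/2)) + 2*(12 + 5)*(3 + (12 + 5)))**2 = ((-15/2 + 2) + 2*17*(3 + 17))**2 = (-11/2 + 2*17*20)**2 = (-11/2 + 680)**2 = (1349/2)**2 = 1819801/4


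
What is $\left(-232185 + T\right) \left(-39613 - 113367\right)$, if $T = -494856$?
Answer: $111222732180$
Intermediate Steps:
$\left(-232185 + T\right) \left(-39613 - 113367\right) = \left(-232185 - 494856\right) \left(-39613 - 113367\right) = \left(-727041\right) \left(-152980\right) = 111222732180$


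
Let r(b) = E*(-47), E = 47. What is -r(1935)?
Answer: 2209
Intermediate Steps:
r(b) = -2209 (r(b) = 47*(-47) = -2209)
-r(1935) = -1*(-2209) = 2209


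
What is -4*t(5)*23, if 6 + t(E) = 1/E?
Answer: 2668/5 ≈ 533.60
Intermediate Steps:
t(E) = -6 + 1/E
-4*t(5)*23 = -4*(-6 + 1/5)*23 = -4*(-6 + ⅕)*23 = -4*(-29/5)*23 = (116/5)*23 = 2668/5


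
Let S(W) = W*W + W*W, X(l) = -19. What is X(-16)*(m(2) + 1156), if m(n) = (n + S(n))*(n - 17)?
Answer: -19114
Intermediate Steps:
S(W) = 2*W**2 (S(W) = W**2 + W**2 = 2*W**2)
m(n) = (-17 + n)*(n + 2*n**2) (m(n) = (n + 2*n**2)*(n - 17) = (n + 2*n**2)*(-17 + n) = (-17 + n)*(n + 2*n**2))
X(-16)*(m(2) + 1156) = -19*(2*(-17 - 33*2 + 2*2**2) + 1156) = -19*(2*(-17 - 66 + 2*4) + 1156) = -19*(2*(-17 - 66 + 8) + 1156) = -19*(2*(-75) + 1156) = -19*(-150 + 1156) = -19*1006 = -19114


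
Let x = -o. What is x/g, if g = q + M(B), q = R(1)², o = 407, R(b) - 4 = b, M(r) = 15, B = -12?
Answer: -407/40 ≈ -10.175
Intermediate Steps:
R(b) = 4 + b
q = 25 (q = (4 + 1)² = 5² = 25)
x = -407 (x = -1*407 = -407)
g = 40 (g = 25 + 15 = 40)
x/g = -407/40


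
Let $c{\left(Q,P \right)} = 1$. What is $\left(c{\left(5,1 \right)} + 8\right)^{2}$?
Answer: $81$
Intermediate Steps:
$\left(c{\left(5,1 \right)} + 8\right)^{2} = \left(1 + 8\right)^{2} = 9^{2} = 81$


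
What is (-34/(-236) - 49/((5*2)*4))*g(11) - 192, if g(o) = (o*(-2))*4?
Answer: -28579/295 ≈ -96.878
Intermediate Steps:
g(o) = -8*o (g(o) = -2*o*4 = -8*o)
(-34/(-236) - 49/((5*2)*4))*g(11) - 192 = (-34/(-236) - 49/((5*2)*4))*(-8*11) - 192 = (-34*(-1/236) - 49/(10*4))*(-88) - 192 = (17/118 - 49/40)*(-88) - 192 = -2551/2360*(-88) - 192 = 28061/295 - 192 = -28579/295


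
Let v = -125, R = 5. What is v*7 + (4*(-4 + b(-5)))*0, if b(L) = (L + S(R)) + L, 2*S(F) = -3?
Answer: -875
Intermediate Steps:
S(F) = -3/2 (S(F) = (1/2)*(-3) = -3/2)
b(L) = -3/2 + 2*L (b(L) = (L - 3/2) + L = (-3/2 + L) + L = -3/2 + 2*L)
v*7 + (4*(-4 + b(-5)))*0 = -125*7 + (4*(-4 + (-3/2 + 2*(-5))))*0 = -875 + (4*(-4 + (-3/2 - 10)))*0 = -875 + (4*(-4 - 23/2))*0 = -875 + (4*(-31/2))*0 = -875 - 62*0 = -875 + 0 = -875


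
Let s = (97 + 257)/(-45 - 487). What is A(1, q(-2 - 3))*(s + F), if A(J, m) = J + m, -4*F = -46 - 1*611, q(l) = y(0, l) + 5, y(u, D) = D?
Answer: 87027/532 ≈ 163.58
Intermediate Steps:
s = -177/266 (s = 354/(-532) = 354*(-1/532) = -177/266 ≈ -0.66541)
q(l) = 5 + l (q(l) = l + 5 = 5 + l)
F = 657/4 (F = -(-46 - 1*611)/4 = -(-46 - 611)/4 = -¼*(-657) = 657/4 ≈ 164.25)
A(1, q(-2 - 3))*(s + F) = (1 + (5 + (-2 - 3)))*(-177/266 + 657/4) = (1 + (5 - 5))*(87027/532) = (1 + 0)*(87027/532) = 1*(87027/532) = 87027/532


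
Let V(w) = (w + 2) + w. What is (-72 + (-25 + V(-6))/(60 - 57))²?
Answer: 63001/9 ≈ 7000.1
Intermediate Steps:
V(w) = 2 + 2*w (V(w) = (2 + w) + w = 2 + 2*w)
(-72 + (-25 + V(-6))/(60 - 57))² = (-72 + (-25 + (2 + 2*(-6)))/(60 - 57))² = (-72 + (-25 + (2 - 12))/3)² = (-72 + (-25 - 10)*(⅓))² = (-72 - 35*⅓)² = (-72 - 35/3)² = (-251/3)² = 63001/9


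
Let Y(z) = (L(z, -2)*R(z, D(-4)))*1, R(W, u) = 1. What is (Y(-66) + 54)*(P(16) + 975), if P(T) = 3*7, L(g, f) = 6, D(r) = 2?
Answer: 59760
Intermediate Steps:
P(T) = 21
Y(z) = 6 (Y(z) = (6*1)*1 = 6*1 = 6)
(Y(-66) + 54)*(P(16) + 975) = (6 + 54)*(21 + 975) = 60*996 = 59760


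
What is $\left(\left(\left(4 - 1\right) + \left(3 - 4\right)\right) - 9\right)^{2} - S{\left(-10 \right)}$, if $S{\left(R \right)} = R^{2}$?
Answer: $-51$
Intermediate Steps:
$\left(\left(\left(4 - 1\right) + \left(3 - 4\right)\right) - 9\right)^{2} - S{\left(-10 \right)} = \left(\left(\left(4 - 1\right) + \left(3 - 4\right)\right) - 9\right)^{2} - \left(-10\right)^{2} = \left(\left(\left(4 - 1\right) - 1\right) - 9\right)^{2} - 100 = \left(\left(3 - 1\right) - 9\right)^{2} - 100 = \left(2 - 9\right)^{2} - 100 = \left(-7\right)^{2} - 100 = 49 - 100 = -51$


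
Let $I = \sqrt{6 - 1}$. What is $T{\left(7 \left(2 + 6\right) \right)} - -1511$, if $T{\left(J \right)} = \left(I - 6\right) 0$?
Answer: $1511$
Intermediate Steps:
$I = \sqrt{5} \approx 2.2361$
$T{\left(J \right)} = 0$ ($T{\left(J \right)} = \left(\sqrt{5} - 6\right) 0 = \left(-6 + \sqrt{5}\right) 0 = 0$)
$T{\left(7 \left(2 + 6\right) \right)} - -1511 = 0 - -1511 = 0 + 1511 = 1511$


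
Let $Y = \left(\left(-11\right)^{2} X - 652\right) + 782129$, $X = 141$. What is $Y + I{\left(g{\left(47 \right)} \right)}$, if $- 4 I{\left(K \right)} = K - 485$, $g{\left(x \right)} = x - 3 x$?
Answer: $\frac{3194731}{4} \approx 7.9868 \cdot 10^{5}$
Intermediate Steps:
$g{\left(x \right)} = - 2 x$
$I{\left(K \right)} = \frac{485}{4} - \frac{K}{4}$ ($I{\left(K \right)} = - \frac{K - 485}{4} = - \frac{-485 + K}{4} = \frac{485}{4} - \frac{K}{4}$)
$Y = 798538$ ($Y = \left(\left(-11\right)^{2} \cdot 141 - 652\right) + 782129 = \left(121 \cdot 141 - 652\right) + 782129 = \left(17061 - 652\right) + 782129 = 16409 + 782129 = 798538$)
$Y + I{\left(g{\left(47 \right)} \right)} = 798538 + \left(\frac{485}{4} - \frac{\left(-2\right) 47}{4}\right) = 798538 + \left(\frac{485}{4} - - \frac{47}{2}\right) = 798538 + \left(\frac{485}{4} + \frac{47}{2}\right) = 798538 + \frac{579}{4} = \frac{3194731}{4}$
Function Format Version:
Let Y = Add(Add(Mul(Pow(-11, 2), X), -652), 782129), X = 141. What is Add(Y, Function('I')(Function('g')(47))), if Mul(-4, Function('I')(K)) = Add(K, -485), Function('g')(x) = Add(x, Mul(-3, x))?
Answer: Rational(3194731, 4) ≈ 7.9868e+5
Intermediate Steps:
Function('g')(x) = Mul(-2, x)
Function('I')(K) = Add(Rational(485, 4), Mul(Rational(-1, 4), K)) (Function('I')(K) = Mul(Rational(-1, 4), Add(K, -485)) = Mul(Rational(-1, 4), Add(-485, K)) = Add(Rational(485, 4), Mul(Rational(-1, 4), K)))
Y = 798538 (Y = Add(Add(Mul(Pow(-11, 2), 141), -652), 782129) = Add(Add(Mul(121, 141), -652), 782129) = Add(Add(17061, -652), 782129) = Add(16409, 782129) = 798538)
Add(Y, Function('I')(Function('g')(47))) = Add(798538, Add(Rational(485, 4), Mul(Rational(-1, 4), Mul(-2, 47)))) = Add(798538, Add(Rational(485, 4), Mul(Rational(-1, 4), -94))) = Add(798538, Add(Rational(485, 4), Rational(47, 2))) = Add(798538, Rational(579, 4)) = Rational(3194731, 4)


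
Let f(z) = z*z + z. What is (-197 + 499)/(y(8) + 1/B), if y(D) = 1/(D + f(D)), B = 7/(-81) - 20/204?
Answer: -3068320/54953 ≈ -55.835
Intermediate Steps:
f(z) = z + z² (f(z) = z² + z = z + z²)
B = -254/1377 (B = 7*(-1/81) - 20*1/204 = -7/81 - 5/51 = -254/1377 ≈ -0.18446)
y(D) = 1/(D + D*(1 + D))
(-197 + 499)/(y(8) + 1/B) = (-197 + 499)/(1/(8*(2 + 8)) + 1/(-254/1377)) = 302/((⅛)/10 - 1377/254) = 302/((⅛)*(⅒) - 1377/254) = 302/(1/80 - 1377/254) = 302/(-54953/10160) = 302*(-10160/54953) = -3068320/54953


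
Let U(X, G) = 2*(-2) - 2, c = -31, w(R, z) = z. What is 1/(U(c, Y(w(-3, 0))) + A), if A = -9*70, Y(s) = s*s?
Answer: -1/636 ≈ -0.0015723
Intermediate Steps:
Y(s) = s**2
U(X, G) = -6 (U(X, G) = -4 - 2 = -6)
A = -630
1/(U(c, Y(w(-3, 0))) + A) = 1/(-6 - 630) = 1/(-636) = -1/636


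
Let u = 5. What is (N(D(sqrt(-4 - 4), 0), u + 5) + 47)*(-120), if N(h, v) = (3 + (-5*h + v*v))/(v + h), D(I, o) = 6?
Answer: -12375/2 ≈ -6187.5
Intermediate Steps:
N(h, v) = (3 + v**2 - 5*h)/(h + v) (N(h, v) = (3 + (-5*h + v**2))/(h + v) = (3 + (v**2 - 5*h))/(h + v) = (3 + v**2 - 5*h)/(h + v))
(N(D(sqrt(-4 - 4), 0), u + 5) + 47)*(-120) = ((3 + (5 + 5)**2 - 5*6)/(6 + (5 + 5)) + 47)*(-120) = ((3 + 10**2 - 30)/(6 + 10) + 47)*(-120) = ((3 + 100 - 30)/16 + 47)*(-120) = ((1/16)*73 + 47)*(-120) = (73/16 + 47)*(-120) = (825/16)*(-120) = -12375/2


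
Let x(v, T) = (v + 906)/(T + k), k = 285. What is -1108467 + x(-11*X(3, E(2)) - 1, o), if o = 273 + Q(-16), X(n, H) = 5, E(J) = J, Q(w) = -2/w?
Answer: -989859671/893 ≈ -1.1085e+6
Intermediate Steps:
o = 2185/8 (o = 273 - 2/(-16) = 273 - 2*(-1/16) = 273 + ⅛ = 2185/8 ≈ 273.13)
x(v, T) = (906 + v)/(285 + T) (x(v, T) = (v + 906)/(T + 285) = (906 + v)/(285 + T))
-1108467 + x(-11*X(3, E(2)) - 1, o) = -1108467 + (906 + (-11*5 - 1))/(285 + 2185/8) = -1108467 + (906 + (-55 - 1))/(4465/8) = -1108467 + 8*(906 - 56)/4465 = -1108467 + (8/4465)*850 = -1108467 + 1360/893 = -989859671/893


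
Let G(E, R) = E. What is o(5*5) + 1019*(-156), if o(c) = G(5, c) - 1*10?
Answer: -158969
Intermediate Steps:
o(c) = -5 (o(c) = 5 - 1*10 = 5 - 10 = -5)
o(5*5) + 1019*(-156) = -5 + 1019*(-156) = -5 - 158964 = -158969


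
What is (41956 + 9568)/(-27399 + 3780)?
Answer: -51524/23619 ≈ -2.1815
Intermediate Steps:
(41956 + 9568)/(-27399 + 3780) = 51524/(-23619) = 51524*(-1/23619) = -51524/23619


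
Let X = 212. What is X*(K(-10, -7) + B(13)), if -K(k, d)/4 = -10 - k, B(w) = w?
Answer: 2756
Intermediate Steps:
K(k, d) = 40 + 4*k (K(k, d) = -4*(-10 - k) = 40 + 4*k)
X*(K(-10, -7) + B(13)) = 212*((40 + 4*(-10)) + 13) = 212*((40 - 40) + 13) = 212*(0 + 13) = 212*13 = 2756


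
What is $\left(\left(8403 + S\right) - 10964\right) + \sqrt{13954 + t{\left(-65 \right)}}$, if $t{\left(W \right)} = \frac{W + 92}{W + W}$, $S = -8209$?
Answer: $-10770 + \frac{\sqrt{235819090}}{130} \approx -10652.0$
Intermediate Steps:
$t{\left(W \right)} = \frac{92 + W}{2 W}$
$\left(\left(8403 + S\right) - 10964\right) + \sqrt{13954 + t{\left(-65 \right)}} = \left(\left(8403 - 8209\right) - 10964\right) + \sqrt{13954 + \frac{92 - 65}{2 \left(-65\right)}} = \left(194 - 10964\right) + \sqrt{13954 + \frac{1}{2} \left(- \frac{1}{65}\right) 27} = -10770 + \sqrt{13954 - \frac{27}{130}} = -10770 + \sqrt{\frac{1813993}{130}} = -10770 + \frac{\sqrt{235819090}}{130}$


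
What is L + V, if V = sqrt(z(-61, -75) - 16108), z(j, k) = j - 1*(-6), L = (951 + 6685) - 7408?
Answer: 228 + I*sqrt(16163) ≈ 228.0 + 127.13*I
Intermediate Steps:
L = 228 (L = 7636 - 7408 = 228)
z(j, k) = 6 + j (z(j, k) = j + 6 = 6 + j)
V = I*sqrt(16163) (V = sqrt((6 - 61) - 16108) = sqrt(-55 - 16108) = sqrt(-16163) = I*sqrt(16163) ≈ 127.13*I)
L + V = 228 + I*sqrt(16163)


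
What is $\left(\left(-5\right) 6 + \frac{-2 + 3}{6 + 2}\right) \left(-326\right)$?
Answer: $\frac{38957}{4} \approx 9739.3$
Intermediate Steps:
$\left(\left(-5\right) 6 + \frac{-2 + 3}{6 + 2}\right) \left(-326\right) = \left(-30 + 1 \cdot \frac{1}{8}\right) \left(-326\right) = \left(-30 + \frac{1}{8}\right) \left(-326\right) = \left(- \frac{239}{8}\right) \left(-326\right) = \frac{38957}{4}$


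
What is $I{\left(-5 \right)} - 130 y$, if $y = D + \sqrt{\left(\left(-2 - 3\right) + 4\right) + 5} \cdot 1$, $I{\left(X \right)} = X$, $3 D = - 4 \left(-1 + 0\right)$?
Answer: $- \frac{1315}{3} \approx -438.33$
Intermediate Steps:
$D = \frac{4}{3}$ ($D = \frac{\left(-4\right) \left(-1 + 0\right)}{3} = \frac{\left(-4\right) \left(-1\right)}{3} = \frac{1}{3} \cdot 4 = \frac{4}{3} \approx 1.3333$)
$y = \frac{10}{3}$ ($y = \frac{4}{3} + \sqrt{\left(\left(-2 - 3\right) + 4\right) + 5} \cdot 1 = \frac{4}{3} + \sqrt{\left(-5 + 4\right) + 5} \cdot 1 = \frac{4}{3} + \sqrt{-1 + 5} \cdot 1 = \frac{4}{3} + \sqrt{4} \cdot 1 = \frac{4}{3} + 2 \cdot 1 = \frac{4}{3} + 2 = \frac{10}{3} \approx 3.3333$)
$I{\left(-5 \right)} - 130 y = -5 - \frac{1300}{3} = - \frac{1315}{3}$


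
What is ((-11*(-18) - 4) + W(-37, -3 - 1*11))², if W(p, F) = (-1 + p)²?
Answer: 2683044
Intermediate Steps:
((-11*(-18) - 4) + W(-37, -3 - 1*11))² = ((-11*(-18) - 4) + (-1 - 37)²)² = ((198 - 4) + (-38)²)² = (194 + 1444)² = 1638² = 2683044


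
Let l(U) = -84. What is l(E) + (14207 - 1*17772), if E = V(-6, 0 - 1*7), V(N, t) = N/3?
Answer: -3649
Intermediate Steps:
V(N, t) = N/3 (V(N, t) = N*(1/3) = N/3)
E = -2 (E = (1/3)*(-6) = -2)
l(E) + (14207 - 1*17772) = -84 + (14207 - 1*17772) = -84 + (14207 - 17772) = -84 - 3565 = -3649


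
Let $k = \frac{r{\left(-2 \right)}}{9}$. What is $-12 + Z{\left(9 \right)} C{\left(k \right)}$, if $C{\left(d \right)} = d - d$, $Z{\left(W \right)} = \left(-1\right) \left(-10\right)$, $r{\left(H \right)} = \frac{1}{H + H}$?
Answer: $-12$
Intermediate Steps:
$r{\left(H \right)} = \frac{1}{2 H}$
$Z{\left(W \right)} = 10$
$k = - \frac{1}{36}$ ($k = \frac{\frac{1}{2} \frac{1}{-2}}{9} = \frac{1}{2} \left(- \frac{1}{2}\right) \frac{1}{9} = \left(- \frac{1}{4}\right) \frac{1}{9} = - \frac{1}{36} \approx -0.027778$)
$C{\left(d \right)} = 0$
$-12 + Z{\left(9 \right)} C{\left(k \right)} = -12 + 10 \cdot 0 = -12 + 0 = -12$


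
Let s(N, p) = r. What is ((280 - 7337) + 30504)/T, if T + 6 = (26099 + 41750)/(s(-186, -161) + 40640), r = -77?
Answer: -951080661/175529 ≈ -5418.4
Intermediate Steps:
s(N, p) = -77
T = -175529/40563 (T = -6 + (26099 + 41750)/(-77 + 40640) = -6 + 67849/40563 = -175529/40563 ≈ -4.3273)
((280 - 7337) + 30504)/T = ((280 - 7337) + 30504)/(-175529/40563) = (-7057 + 30504)*(-40563/175529) = 23447*(-40563/175529) = -951080661/175529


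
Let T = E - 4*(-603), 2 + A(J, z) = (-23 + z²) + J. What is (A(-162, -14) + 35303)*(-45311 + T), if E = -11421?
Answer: -1918147840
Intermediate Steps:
A(J, z) = -25 + J + z² (A(J, z) = -2 + ((-23 + z²) + J) = -2 + (-23 + J + z²) = -25 + J + z²)
T = -9009 (T = -11421 - 4*(-603) = -11421 - 1*(-2412) = -11421 + 2412 = -9009)
(A(-162, -14) + 35303)*(-45311 + T) = ((-25 - 162 + (-14)²) + 35303)*(-45311 - 9009) = ((-25 - 162 + 196) + 35303)*(-54320) = (9 + 35303)*(-54320) = 35312*(-54320) = -1918147840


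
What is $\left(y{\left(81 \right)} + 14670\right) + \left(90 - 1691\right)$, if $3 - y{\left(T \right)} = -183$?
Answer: $13255$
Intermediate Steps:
$y{\left(T \right)} = 186$ ($y{\left(T \right)} = 3 - -183 = 3 + 183 = 186$)
$\left(y{\left(81 \right)} + 14670\right) + \left(90 - 1691\right) = \left(186 + 14670\right) + \left(90 - 1691\right) = 14856 + \left(90 - 1691\right) = 14856 - 1601 = 13255$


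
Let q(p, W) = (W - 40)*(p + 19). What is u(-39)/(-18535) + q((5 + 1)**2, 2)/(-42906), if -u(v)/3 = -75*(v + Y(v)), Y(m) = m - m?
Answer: 41523830/79526271 ≈ 0.52214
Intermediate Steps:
Y(m) = 0
q(p, W) = (-40 + W)*(19 + p)
u(v) = 225*v (u(v) = -(-225)*(v + 0) = -(-225)*v = 225*v)
u(-39)/(-18535) + q((5 + 1)**2, 2)/(-42906) = (225*(-39))/(-18535) + (-760 - 40*(5 + 1)**2 + 19*2 + 2*(5 + 1)**2)/(-42906) = -8775*(-1/18535) + (-760 - 40*6**2 + 38 + 2*6**2)*(-1/42906) = 1755/3707 + (-760 - 40*36 + 38 + 2*36)*(-1/42906) = 1755/3707 + (-760 - 1440 + 38 + 72)*(-1/42906) = 1755/3707 - 2090*(-1/42906) = 1755/3707 + 1045/21453 = 41523830/79526271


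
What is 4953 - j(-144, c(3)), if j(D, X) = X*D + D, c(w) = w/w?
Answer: 5241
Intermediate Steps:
c(w) = 1
j(D, X) = D + D*X (j(D, X) = D*X + D = D + D*X)
4953 - j(-144, c(3)) = 4953 - (-144)*(1 + 1) = 4953 - (-144)*2 = 4953 - 1*(-288) = 4953 + 288 = 5241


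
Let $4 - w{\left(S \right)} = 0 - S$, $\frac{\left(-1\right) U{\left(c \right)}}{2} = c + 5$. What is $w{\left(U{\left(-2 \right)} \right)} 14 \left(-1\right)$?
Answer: $28$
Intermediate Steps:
$U{\left(c \right)} = -10 - 2 c$ ($U{\left(c \right)} = - 2 \left(c + 5\right) = - 2 \left(5 + c\right) = -10 - 2 c$)
$w{\left(S \right)} = 4 + S$ ($w{\left(S \right)} = 4 - \left(0 - S\right) = 4 - - S = 4 + S$)
$w{\left(U{\left(-2 \right)} \right)} 14 \left(-1\right) = \left(4 - 6\right) 14 \left(-1\right) = \left(4 + \left(-10 + 4\right)\right) \left(-14\right) = \left(4 - 6\right) \left(-14\right) = \left(-2\right) \left(-14\right) = 28$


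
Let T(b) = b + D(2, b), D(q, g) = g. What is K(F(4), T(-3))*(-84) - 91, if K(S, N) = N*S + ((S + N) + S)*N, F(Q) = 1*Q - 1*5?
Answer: -4627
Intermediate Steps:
F(Q) = -5 + Q (F(Q) = Q - 5 = -5 + Q)
T(b) = 2*b (T(b) = b + b = 2*b)
K(S, N) = N*S + N*(N + 2*S) (K(S, N) = N*S + ((N + S) + S)*N = N*S + (N + 2*S)*N = N*S + N*(N + 2*S))
K(F(4), T(-3))*(-84) - 91 = ((2*(-3))*(2*(-3) + 3*(-5 + 4)))*(-84) - 91 = -6*(-6 + 3*(-1))*(-84) - 91 = -6*(-6 - 3)*(-84) - 91 = -6*(-9)*(-84) - 91 = 54*(-84) - 91 = -4536 - 91 = -4627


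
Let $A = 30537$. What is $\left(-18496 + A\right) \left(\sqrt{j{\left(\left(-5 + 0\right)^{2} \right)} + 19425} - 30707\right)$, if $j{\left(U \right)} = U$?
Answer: $-369742987 + 60205 \sqrt{778} \approx -3.6806 \cdot 10^{8}$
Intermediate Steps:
$\left(-18496 + A\right) \left(\sqrt{j{\left(\left(-5 + 0\right)^{2} \right)} + 19425} - 30707\right) = \left(-18496 + 30537\right) \left(\sqrt{\left(-5 + 0\right)^{2} + 19425} - 30707\right) = 12041 \left(\sqrt{\left(-5\right)^{2} + 19425} - 30707\right) = 12041 \left(\sqrt{25 + 19425} - 30707\right) = 12041 \left(\sqrt{19450} - 30707\right) = 12041 \left(5 \sqrt{778} - 30707\right) = 12041 \left(-30707 + 5 \sqrt{778}\right) = -369742987 + 60205 \sqrt{778}$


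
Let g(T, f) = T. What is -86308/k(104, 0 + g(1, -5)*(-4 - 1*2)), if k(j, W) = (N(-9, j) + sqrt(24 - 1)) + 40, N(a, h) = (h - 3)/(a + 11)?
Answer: -31243496/32669 + 345232*sqrt(23)/32669 ≈ -905.68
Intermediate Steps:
N(a, h) = (-3 + h)/(11 + a)
k(j, W) = 77/2 + sqrt(23) + j/2 (k(j, W) = ((-3 + j)/(11 - 9) + sqrt(24 - 1)) + 40 = ((-3 + j)/2 + sqrt(23)) + 40 = ((-3/2 + j/2) + sqrt(23)) + 40 = (-3/2 + sqrt(23) + j/2) + 40 = 77/2 + sqrt(23) + j/2)
-86308/k(104, 0 + g(1, -5)*(-4 - 1*2)) = -86308/(77/2 + sqrt(23) + (1/2)*104) = -86308/(77/2 + sqrt(23) + 52) = -86308/(181/2 + sqrt(23))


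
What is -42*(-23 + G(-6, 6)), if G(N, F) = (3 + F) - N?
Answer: 336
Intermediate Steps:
G(N, F) = 3 + F - N
-42*(-23 + G(-6, 6)) = -42*(-23 + (3 + 6 - 1*(-6))) = -42*(-23 + (3 + 6 + 6)) = -42*(-23 + 15) = -42*(-8) = 336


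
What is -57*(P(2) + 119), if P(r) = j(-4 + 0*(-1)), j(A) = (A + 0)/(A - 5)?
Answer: -20425/3 ≈ -6808.3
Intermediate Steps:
j(A) = A/(-5 + A)
P(r) = 4/9 (P(r) = (-4 + 0*(-1))/(-5 + (-4 + 0*(-1))) = (-4 + 0)/(-5 + (-4 + 0)) = -4/(-5 - 4) = -4/(-9) = -4*(-⅑) = 4/9)
-57*(P(2) + 119) = -57*(4/9 + 119) = -57*1075/9 = -20425/3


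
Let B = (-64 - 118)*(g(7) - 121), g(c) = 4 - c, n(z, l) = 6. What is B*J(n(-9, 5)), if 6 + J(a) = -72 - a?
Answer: -1895712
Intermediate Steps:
J(a) = -78 - a (J(a) = -6 + (-72 - a) = -78 - a)
B = 22568 (B = (-64 - 118)*((4 - 1*7) - 121) = -182*((4 - 7) - 121) = -182*(-3 - 121) = -182*(-124) = 22568)
B*J(n(-9, 5)) = 22568*(-78 - 1*6) = 22568*(-78 - 6) = 22568*(-84) = -1895712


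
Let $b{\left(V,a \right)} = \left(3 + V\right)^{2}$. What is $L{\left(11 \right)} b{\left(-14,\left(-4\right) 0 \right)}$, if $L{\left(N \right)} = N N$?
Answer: $14641$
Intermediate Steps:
$L{\left(N \right)} = N^{2}$
$L{\left(11 \right)} b{\left(-14,\left(-4\right) 0 \right)} = 11^{2} \left(3 - 14\right)^{2} = 121 \left(-11\right)^{2} = 121 \cdot 121 = 14641$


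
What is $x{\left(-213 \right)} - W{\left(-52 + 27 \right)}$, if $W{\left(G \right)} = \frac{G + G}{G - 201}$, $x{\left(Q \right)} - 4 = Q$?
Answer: $- \frac{23642}{113} \approx -209.22$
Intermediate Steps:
$x{\left(Q \right)} = 4 + Q$
$W{\left(G \right)} = \frac{2 G}{-201 + G}$
$x{\left(-213 \right)} - W{\left(-52 + 27 \right)} = \left(4 - 213\right) - \frac{2 \left(-52 + 27\right)}{-201 + \left(-52 + 27\right)} = -209 - 2 \left(-25\right) \frac{1}{-201 - 25} = -209 - 2 \left(-25\right) \frac{1}{-226} = -209 - 2 \left(-25\right) \left(- \frac{1}{226}\right) = -209 - \frac{25}{113} = - \frac{23642}{113}$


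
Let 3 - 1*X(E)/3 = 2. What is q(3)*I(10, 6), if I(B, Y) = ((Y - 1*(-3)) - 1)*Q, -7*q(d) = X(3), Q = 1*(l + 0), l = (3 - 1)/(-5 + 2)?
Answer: 16/7 ≈ 2.2857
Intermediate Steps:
l = -⅔ (l = 2/(-3) = 2*(-⅓) = -⅔ ≈ -0.66667)
Q = -⅔ (Q = 1*(-⅔ + 0) = 1*(-⅔) = -⅔ ≈ -0.66667)
X(E) = 3 (X(E) = 9 - 3*2 = 9 - 6 = 3)
q(d) = -3/7 (q(d) = -⅐*3 = -3/7)
I(B, Y) = -4/3 - 2*Y/3 (I(B, Y) = ((Y - 1*(-3)) - 1)*(-⅔) = ((Y + 3) - 1)*(-⅔) = ((3 + Y) - 1)*(-⅔) = (2 + Y)*(-⅔) = -4/3 - 2*Y/3)
q(3)*I(10, 6) = -3*(-4/3 - ⅔*6)/7 = -3*(-4/3 - 4)/7 = -3/7*(-16/3) = 16/7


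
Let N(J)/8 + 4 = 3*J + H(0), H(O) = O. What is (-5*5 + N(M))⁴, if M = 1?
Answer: 1185921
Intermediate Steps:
N(J) = -32 + 24*J (N(J) = -32 + 8*(3*J + 0) = -32 + 8*(3*J) = -32 + 24*J)
(-5*5 + N(M))⁴ = (-5*5 + (-32 + 24*1))⁴ = (-25 + (-32 + 24))⁴ = (-25 - 8)⁴ = (-33)⁴ = 1185921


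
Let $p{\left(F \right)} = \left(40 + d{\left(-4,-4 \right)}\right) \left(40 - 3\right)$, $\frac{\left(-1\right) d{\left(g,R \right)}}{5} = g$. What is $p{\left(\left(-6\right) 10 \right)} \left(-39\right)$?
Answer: $-86580$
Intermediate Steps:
$d{\left(g,R \right)} = - 5 g$
$p{\left(F \right)} = 2220$ ($p{\left(F \right)} = \left(40 - -20\right) \left(40 - 3\right) = \left(40 + 20\right) 37 = 60 \cdot 37 = 2220$)
$p{\left(\left(-6\right) 10 \right)} \left(-39\right) = 2220 \left(-39\right) = -86580$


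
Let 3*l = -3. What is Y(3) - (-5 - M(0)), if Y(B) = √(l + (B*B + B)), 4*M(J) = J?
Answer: 5 + √11 ≈ 8.3166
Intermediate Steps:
l = -1 (l = (⅓)*(-3) = -1)
M(J) = J/4
Y(B) = √(-1 + B + B²) (Y(B) = √(-1 + (B*B + B)) = √(-1 + (B² + B)) = √(-1 + (B + B²)) = √(-1 + B + B²))
Y(3) - (-5 - M(0)) = √(-1 + 3 + 3²) - (-5 - 0/4) = √(-1 + 3 + 9) - (-5 - 1*0) = √11 - (-5 + 0) = √11 - 1*(-5) = √11 + 5 = 5 + √11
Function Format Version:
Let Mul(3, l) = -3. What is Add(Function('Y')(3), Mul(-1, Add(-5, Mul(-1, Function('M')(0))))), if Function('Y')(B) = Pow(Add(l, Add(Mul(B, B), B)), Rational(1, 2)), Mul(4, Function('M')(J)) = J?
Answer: Add(5, Pow(11, Rational(1, 2))) ≈ 8.3166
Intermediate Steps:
l = -1 (l = Mul(Rational(1, 3), -3) = -1)
Function('M')(J) = Mul(Rational(1, 4), J)
Function('Y')(B) = Pow(Add(-1, B, Pow(B, 2)), Rational(1, 2)) (Function('Y')(B) = Pow(Add(-1, Add(Mul(B, B), B)), Rational(1, 2)) = Pow(Add(-1, Add(Pow(B, 2), B)), Rational(1, 2)) = Pow(Add(-1, Add(B, Pow(B, 2))), Rational(1, 2)) = Pow(Add(-1, B, Pow(B, 2)), Rational(1, 2)))
Add(Function('Y')(3), Mul(-1, Add(-5, Mul(-1, Function('M')(0))))) = Add(Pow(Add(-1, 3, Pow(3, 2)), Rational(1, 2)), Mul(-1, Add(-5, Mul(-1, Mul(Rational(1, 4), 0))))) = Add(Pow(Add(-1, 3, 9), Rational(1, 2)), Mul(-1, Add(-5, Mul(-1, 0)))) = Add(Pow(11, Rational(1, 2)), Mul(-1, Add(-5, 0))) = Add(Pow(11, Rational(1, 2)), Mul(-1, -5)) = Add(Pow(11, Rational(1, 2)), 5) = Add(5, Pow(11, Rational(1, 2)))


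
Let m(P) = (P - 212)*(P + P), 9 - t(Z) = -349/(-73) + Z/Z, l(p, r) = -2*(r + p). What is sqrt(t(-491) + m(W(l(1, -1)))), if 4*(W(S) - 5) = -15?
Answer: I*sqrt(44648990)/292 ≈ 22.884*I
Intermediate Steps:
l(p, r) = -2*p - 2*r (l(p, r) = -2*(p + r) = -2*p - 2*r)
t(Z) = 235/73 (t(Z) = 9 - (-349/(-73) + Z/Z) = 9 - (-349*(-1/73) + 1) = 9 - (349/73 + 1) = 9 - 1*422/73 = 9 - 422/73 = 235/73)
W(S) = 5/4 (W(S) = 5 + (1/4)*(-15) = 5 - 15/4 = 5/4)
m(P) = 2*P*(-212 + P) (m(P) = (-212 + P)*(2*P) = 2*P*(-212 + P))
sqrt(t(-491) + m(W(l(1, -1)))) = sqrt(235/73 + 2*(5/4)*(-212 + 5/4)) = sqrt(235/73 + 2*(5/4)*(-843/4)) = sqrt(235/73 - 4215/8) = sqrt(-305815/584) = I*sqrt(44648990)/292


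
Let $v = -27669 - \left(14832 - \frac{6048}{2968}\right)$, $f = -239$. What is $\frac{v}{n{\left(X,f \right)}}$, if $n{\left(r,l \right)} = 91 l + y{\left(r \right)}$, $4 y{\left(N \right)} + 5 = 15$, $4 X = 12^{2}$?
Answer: $\frac{4504890}{2305129} \approx 1.9543$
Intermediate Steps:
$X = 36$ ($X = \frac{12^{2}}{4} = \frac{1}{4} \cdot 144 = 36$)
$y{\left(N \right)} = \frac{5}{2}$ ($y{\left(N \right)} = - \frac{5}{4} + \frac{1}{4} \cdot 15 = - \frac{5}{4} + \frac{15}{4} = \frac{5}{2}$)
$n{\left(r,l \right)} = \frac{5}{2} + 91 l$ ($n{\left(r,l \right)} = 91 l + \frac{5}{2} = \frac{5}{2} + 91 l$)
$v = - \frac{2252445}{53}$ ($v = -27669 - \left(14832 - \frac{108}{53}\right) = -27669 - \frac{785988}{53} = - \frac{2252445}{53} \approx -42499.0$)
$\frac{v}{n{\left(X,f \right)}} = - \frac{2252445}{53 \left(\frac{5}{2} + 91 \left(-239\right)\right)} = - \frac{2252445}{53 \left(\frac{5}{2} - 21749\right)} = - \frac{2252445}{53 \left(- \frac{43493}{2}\right)} = \left(- \frac{2252445}{53}\right) \left(- \frac{2}{43493}\right) = \frac{4504890}{2305129}$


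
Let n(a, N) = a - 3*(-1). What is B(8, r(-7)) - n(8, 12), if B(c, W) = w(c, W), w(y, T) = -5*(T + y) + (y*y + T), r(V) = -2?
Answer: 21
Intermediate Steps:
n(a, N) = 3 + a (n(a, N) = a + 3 = 3 + a)
w(y, T) = y² - 5*y - 4*T (w(y, T) = (-5*T - 5*y) + (y² + T) = (-5*T - 5*y) + (T + y²) = y² - 5*y - 4*T)
B(c, W) = c² - 5*c - 4*W
B(8, r(-7)) - n(8, 12) = (8² - 5*8 - 4*(-2)) - (3 + 8) = (64 - 40 + 8) - 1*11 = 32 - 11 = 21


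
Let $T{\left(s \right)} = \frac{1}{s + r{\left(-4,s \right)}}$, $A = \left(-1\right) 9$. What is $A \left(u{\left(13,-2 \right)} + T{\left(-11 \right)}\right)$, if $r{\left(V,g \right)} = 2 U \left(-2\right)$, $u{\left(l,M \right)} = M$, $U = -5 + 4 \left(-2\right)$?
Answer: $\frac{729}{41} \approx 17.78$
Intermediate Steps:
$U = -13$ ($U = -5 - 8 = -13$)
$r{\left(V,g \right)} = 52$ ($r{\left(V,g \right)} = 2 \left(-13\right) \left(-2\right) = \left(-26\right) \left(-2\right) = 52$)
$A = -9$
$T{\left(s \right)} = \frac{1}{52 + s}$ ($T{\left(s \right)} = \frac{1}{s + 52} = \frac{1}{52 + s}$)
$A \left(u{\left(13,-2 \right)} + T{\left(-11 \right)}\right) = - 9 \left(-2 + \frac{1}{52 - 11}\right) = - 9 \left(-2 + \frac{1}{41}\right) = \left(-9\right) \left(- \frac{81}{41}\right) = \frac{729}{41}$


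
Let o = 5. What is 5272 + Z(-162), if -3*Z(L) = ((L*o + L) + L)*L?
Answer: -55964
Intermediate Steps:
Z(L) = -7*L²/3 (Z(L) = -((L*5 + L) + L)*L/3 = -((5*L + L) + L)*L/3 = -(6*L + L)*L/3 = -7*L*L/3 = -7*L²/3)
5272 + Z(-162) = 5272 - 7/3*(-162)² = 5272 - 7/3*26244 = 5272 - 61236 = -55964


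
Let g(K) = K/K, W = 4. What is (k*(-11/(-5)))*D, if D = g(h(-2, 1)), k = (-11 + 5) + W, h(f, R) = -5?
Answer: -22/5 ≈ -4.4000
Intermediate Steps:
k = -2 (k = (-11 + 5) + 4 = -6 + 4 = -2)
g(K) = 1
D = 1
(k*(-11/(-5)))*D = -(-22)/(-5)*1 = -(-22)*(-1)/5*1 = -2*11/5*1 = -22/5*1 = -22/5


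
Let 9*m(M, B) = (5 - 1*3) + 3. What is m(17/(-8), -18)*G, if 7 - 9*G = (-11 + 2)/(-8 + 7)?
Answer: -10/81 ≈ -0.12346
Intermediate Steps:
m(M, B) = 5/9 (m(M, B) = ((5 - 1*3) + 3)/9 = ((5 - 3) + 3)/9 = (2 + 3)/9 = (⅑)*5 = 5/9)
G = -2/9 (G = 7/9 - (-11 + 2)/(9*(-8 + 7)) = 7/9 - (-1)/(-1) = 7/9 - (-1)*(-1) = 7/9 - ⅑*9 = 7/9 - 1 = -2/9 ≈ -0.22222)
m(17/(-8), -18)*G = (5/9)*(-2/9) = -10/81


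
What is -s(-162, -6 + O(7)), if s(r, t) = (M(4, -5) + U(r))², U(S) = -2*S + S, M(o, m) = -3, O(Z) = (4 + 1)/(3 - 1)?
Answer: -25281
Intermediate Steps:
O(Z) = 5/2
U(S) = -S
s(r, t) = (-3 - r)²
-s(-162, -6 + O(7)) = -(3 - 162)² = -1*(-159)² = -1*25281 = -25281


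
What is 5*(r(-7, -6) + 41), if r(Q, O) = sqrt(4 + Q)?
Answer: 205 + 5*I*sqrt(3) ≈ 205.0 + 8.6602*I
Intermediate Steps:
5*(r(-7, -6) + 41) = 5*(sqrt(4 - 7) + 41) = 5*(sqrt(-3) + 41) = 5*(I*sqrt(3) + 41) = 5*(41 + I*sqrt(3)) = 205 + 5*I*sqrt(3)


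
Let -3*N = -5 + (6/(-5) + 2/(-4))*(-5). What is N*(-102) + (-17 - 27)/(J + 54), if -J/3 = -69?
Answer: 31015/261 ≈ 118.83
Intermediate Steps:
J = 207 (J = -3*(-69) = 207)
N = -7/6 (N = -(-5 + (6/(-5) + 2/(-4))*(-5))/3 = -(-5 + (6*(-⅕) + 2*(-¼))*(-5))/3 = -(-5 + (-6/5 - ½)*(-5))/3 = -(-5 - 17/10*(-5))/3 = -(-5 + 17/2)/3 = -⅓*7/2 = -7/6 ≈ -1.1667)
N*(-102) + (-17 - 27)/(J + 54) = -7/6*(-102) + (-17 - 27)/(207 + 54) = 119 - 44/261 = 31015/261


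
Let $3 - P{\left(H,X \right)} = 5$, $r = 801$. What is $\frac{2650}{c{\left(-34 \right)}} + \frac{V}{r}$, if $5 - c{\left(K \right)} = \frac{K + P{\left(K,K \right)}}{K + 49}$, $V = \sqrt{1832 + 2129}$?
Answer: $\frac{13250}{37} + \frac{\sqrt{3961}}{801} \approx 358.19$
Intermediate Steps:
$P{\left(H,X \right)} = -2$ ($P{\left(H,X \right)} = 3 - 5 = -2$)
$V = \sqrt{3961} \approx 62.936$
$c{\left(K \right)} = 5 - \frac{-2 + K}{49 + K}$ ($c{\left(K \right)} = 5 - \frac{K - 2}{K + 49} = 5 - \frac{-2 + K}{49 + K}$)
$\frac{2650}{c{\left(-34 \right)}} + \frac{V}{r} = \frac{2650}{\frac{1}{49 - 34} \left(247 + 4 \left(-34\right)\right)} + \frac{\sqrt{3961}}{801} = \frac{2650}{\frac{1}{15} \left(247 - 136\right)} + \sqrt{3961} \cdot \frac{1}{801} = \frac{2650}{\frac{1}{15} \cdot 111} + \frac{\sqrt{3961}}{801} = \frac{2650}{\frac{37}{5}} + \frac{\sqrt{3961}}{801} = 2650 \cdot \frac{5}{37} + \frac{\sqrt{3961}}{801} = \frac{13250}{37} + \frac{\sqrt{3961}}{801}$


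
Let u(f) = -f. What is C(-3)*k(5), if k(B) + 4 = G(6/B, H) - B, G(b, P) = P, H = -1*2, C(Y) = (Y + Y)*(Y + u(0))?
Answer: -198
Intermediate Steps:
C(Y) = 2*Y**2 (C(Y) = (Y + Y)*(Y - 1*0) = (2*Y)*(Y + 0) = (2*Y)*Y = 2*Y**2)
H = -2
k(B) = -6 - B (k(B) = -4 + (-2 - B) = -6 - B)
C(-3)*k(5) = (2*(-3)**2)*(-6 - 1*5) = (2*9)*(-6 - 5) = 18*(-11) = -198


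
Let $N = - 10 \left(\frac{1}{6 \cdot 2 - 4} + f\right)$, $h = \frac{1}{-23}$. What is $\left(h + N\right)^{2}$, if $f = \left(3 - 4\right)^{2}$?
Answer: $\frac{1079521}{8464} \approx 127.54$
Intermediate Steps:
$f = 1$ ($f = \left(-1\right)^{2} = 1$)
$h = - \frac{1}{23} \approx -0.043478$
$N = - \frac{45}{4}$ ($N = - 10 \left(\frac{1}{6 \cdot 2 - 4} + 1\right) = - 10 \left(\frac{1}{12 - 4} + 1\right) = - 10 \left(\frac{1}{8} + 1\right) = \left(-10\right) \frac{9}{8} = - \frac{45}{4} \approx -11.25$)
$\left(h + N\right)^{2} = \left(- \frac{1}{23} - \frac{45}{4}\right)^{2} = \left(- \frac{1039}{92}\right)^{2} = \frac{1079521}{8464}$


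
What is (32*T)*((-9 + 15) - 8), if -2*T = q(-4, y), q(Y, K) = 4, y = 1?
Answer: 128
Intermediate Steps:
T = -2 (T = -½*4 = -2)
(32*T)*((-9 + 15) - 8) = (32*(-2))*((-9 + 15) - 8) = -64*(6 - 8) = -64*(-2) = 128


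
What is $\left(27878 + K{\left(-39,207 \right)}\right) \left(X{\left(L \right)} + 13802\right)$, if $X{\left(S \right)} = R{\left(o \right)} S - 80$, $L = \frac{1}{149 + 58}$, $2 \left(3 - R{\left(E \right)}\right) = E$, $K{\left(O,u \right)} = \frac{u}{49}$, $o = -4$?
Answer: $\frac{3880717459111}{10143} \approx 3.826 \cdot 10^{8}$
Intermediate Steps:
$K{\left(O,u \right)} = \frac{u}{49}$ ($K{\left(O,u \right)} = u \frac{1}{49} = \frac{u}{49}$)
$R{\left(E \right)} = 3 - \frac{E}{2}$
$L = \frac{1}{207} \approx 0.0048309$
$X{\left(S \right)} = -80 + 5 S$ ($X{\left(S \right)} = \left(3 - -2\right) S - 80 = \left(3 + 2\right) S - 80 = 5 S - 80 = -80 + 5 S$)
$\left(27878 + K{\left(-39,207 \right)}\right) \left(X{\left(L \right)} + 13802\right) = \left(27878 + \frac{1}{49} \cdot 207\right) \left(\left(-80 + 5 \cdot \frac{1}{207}\right) + 13802\right) = \left(27878 + \frac{207}{49}\right) \left(\left(-80 + \frac{5}{207}\right) + 13802\right) = \frac{1366229 \left(- \frac{16555}{207} + 13802\right)}{49} = \frac{1366229}{49} \cdot \frac{2840459}{207} = \frac{3880717459111}{10143}$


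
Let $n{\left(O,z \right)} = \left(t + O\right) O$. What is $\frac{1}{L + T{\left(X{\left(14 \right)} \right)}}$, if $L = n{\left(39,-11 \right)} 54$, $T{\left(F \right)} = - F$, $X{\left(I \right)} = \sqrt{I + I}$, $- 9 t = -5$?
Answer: $\frac{20826}{1734889097} + \frac{\sqrt{7}}{3469778194} \approx 1.2005 \cdot 10^{-5}$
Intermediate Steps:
$t = \frac{5}{9}$ ($t = \left(- \frac{1}{9}\right) \left(-5\right) = \frac{5}{9} \approx 0.55556$)
$X{\left(I \right)} = \sqrt{2} \sqrt{I}$ ($X{\left(I \right)} = \sqrt{2 I} = \sqrt{2} \sqrt{I}$)
$n{\left(O,z \right)} = O \left(\frac{5}{9} + O\right)$ ($n{\left(O,z \right)} = \left(\frac{5}{9} + O\right) O = O \left(\frac{5}{9} + O\right)$)
$L = 83304$ ($L = \frac{1}{9} \cdot 39 \left(5 + 9 \cdot 39\right) 54 = \frac{1}{9} \cdot 39 \left(5 + 351\right) 54 = \frac{1}{9} \cdot 39 \cdot 356 \cdot 54 = \frac{4628}{3} \cdot 54 = 83304$)
$\frac{1}{L + T{\left(X{\left(14 \right)} \right)}} = \frac{1}{83304 - \sqrt{2} \sqrt{14}} = \frac{1}{83304 - 2 \sqrt{7}}$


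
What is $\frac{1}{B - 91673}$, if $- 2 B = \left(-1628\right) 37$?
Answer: $- \frac{1}{61555} \approx -1.6246 \cdot 10^{-5}$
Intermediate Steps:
$B = 30118$ ($B = - \frac{\left(-1628\right) 37}{2} = \left(- \frac{1}{2}\right) \left(-60236\right) = 30118$)
$\frac{1}{B - 91673} = \frac{1}{30118 - 91673} = \frac{1}{-61555} = - \frac{1}{61555}$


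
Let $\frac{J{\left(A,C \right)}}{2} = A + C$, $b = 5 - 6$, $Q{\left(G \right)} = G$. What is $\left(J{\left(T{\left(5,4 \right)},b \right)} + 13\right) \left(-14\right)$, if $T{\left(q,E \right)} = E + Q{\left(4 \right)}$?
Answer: $-378$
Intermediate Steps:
$b = -1$ ($b = 5 - 6 = -1$)
$T{\left(q,E \right)} = 4 + E$ ($T{\left(q,E \right)} = E + 4 = 4 + E$)
$J{\left(A,C \right)} = 2 A + 2 C$ ($J{\left(A,C \right)} = 2 \left(A + C\right) = 2 A + 2 C$)
$\left(J{\left(T{\left(5,4 \right)},b \right)} + 13\right) \left(-14\right) = \left(\left(2 \left(4 + 4\right) + 2 \left(-1\right)\right) + 13\right) \left(-14\right) = \left(\left(2 \cdot 8 - 2\right) + 13\right) \left(-14\right) = \left(\left(16 - 2\right) + 13\right) \left(-14\right) = \left(14 + 13\right) \left(-14\right) = 27 \left(-14\right) = -378$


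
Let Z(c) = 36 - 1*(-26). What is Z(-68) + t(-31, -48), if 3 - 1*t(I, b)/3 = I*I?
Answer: -2812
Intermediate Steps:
Z(c) = 62 (Z(c) = 36 + 26 = 62)
t(I, b) = 9 - 3*I² (t(I, b) = 9 - 3*I*I = 9 - 3*I²)
Z(-68) + t(-31, -48) = 62 + (9 - 3*(-31)²) = 62 + (9 - 3*961) = 62 + (9 - 2883) = 62 - 2874 = -2812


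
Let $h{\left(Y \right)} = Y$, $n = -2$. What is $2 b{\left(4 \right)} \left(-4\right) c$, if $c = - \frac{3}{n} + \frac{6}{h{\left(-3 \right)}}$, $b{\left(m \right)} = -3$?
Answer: $-12$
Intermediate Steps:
$c = - \frac{1}{2}$ ($c = - \frac{3}{-2} + \frac{6}{-3} = \left(-3\right) \left(- \frac{1}{2}\right) + 6 \left(- \frac{1}{3}\right) = \frac{3}{2} - 2 = - \frac{1}{2} \approx -0.5$)
$2 b{\left(4 \right)} \left(-4\right) c = 2 \left(-3\right) \left(-4\right) \left(- \frac{1}{2}\right) = \left(-6\right) \left(-4\right) \left(- \frac{1}{2}\right) = 24 \left(- \frac{1}{2}\right) = -12$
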